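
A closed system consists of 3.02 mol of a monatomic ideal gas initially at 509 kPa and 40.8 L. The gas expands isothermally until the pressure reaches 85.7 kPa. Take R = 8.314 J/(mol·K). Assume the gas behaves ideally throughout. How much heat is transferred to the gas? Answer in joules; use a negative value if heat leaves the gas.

T₁ = P₁V₁/(nR) = 509×40.8/(3.02×8.314) = 827 K.
Isothermal: T stays 827 K; PV = const ⇒ V₂ = 242 L, P₂ = 85.7 kPa.
ΔU = 0 (ideal gas, T constant).
W = nRT ln(V₂/V₁) = 3.02×8.314×827×ln(5.94) = 37000 J.
Q = ΔU + W = 37000 J.

37000 J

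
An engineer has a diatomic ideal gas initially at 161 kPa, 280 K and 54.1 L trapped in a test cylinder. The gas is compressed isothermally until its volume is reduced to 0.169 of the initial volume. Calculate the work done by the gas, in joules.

n = P₁V₁/(RT₁) = 161×54.1/(8.314×280) = 3.74 mol.
Isothermal: T stays 280 K; PV = const ⇒ V₂ = 9.14 L, P₂ = 953 kPa.
W = nRT ln(V₂/V₁) = 3.74×8.314×280×ln(0.169) = -15500 J.

-15500 J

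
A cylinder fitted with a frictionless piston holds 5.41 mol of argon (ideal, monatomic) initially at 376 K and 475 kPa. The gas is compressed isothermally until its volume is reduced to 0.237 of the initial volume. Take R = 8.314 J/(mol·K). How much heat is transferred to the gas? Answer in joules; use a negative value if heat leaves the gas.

V₁ = nRT₁/P₁ = 5.41×8.314×376/475 = 35.6 L.
Isothermal: T stays 376 K; PV = const ⇒ V₂ = 8.44 L, P₂ = 2000 kPa.
ΔU = 0 (ideal gas, T constant).
W = nRT ln(V₂/V₁) = 5.41×8.314×376×ln(0.237) = -24300 J.
Q = ΔU + W = -24300 J.

-24300 J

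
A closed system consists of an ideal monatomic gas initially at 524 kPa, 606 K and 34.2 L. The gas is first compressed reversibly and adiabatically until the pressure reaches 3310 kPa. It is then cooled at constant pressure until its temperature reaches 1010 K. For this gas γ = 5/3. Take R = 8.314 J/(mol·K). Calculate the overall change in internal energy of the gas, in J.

17900 J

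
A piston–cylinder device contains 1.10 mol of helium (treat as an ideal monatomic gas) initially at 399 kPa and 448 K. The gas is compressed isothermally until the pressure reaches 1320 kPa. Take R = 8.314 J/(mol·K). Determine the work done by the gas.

V₁ = nRT₁/P₁ = 1.10×8.314×448/399 = 10.3 L.
Isothermal: T stays 448 K; PV = const ⇒ V₂ = 3.10 L, P₂ = 1320 kPa.
W = nRT ln(V₂/V₁) = 1.10×8.314×448×ln(0.302) = -4900 J.

-4900 J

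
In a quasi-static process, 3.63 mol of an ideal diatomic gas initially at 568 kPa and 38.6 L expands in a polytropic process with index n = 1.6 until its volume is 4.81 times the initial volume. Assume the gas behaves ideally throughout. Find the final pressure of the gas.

T₁ = P₁V₁/(nR) = 568×38.6/(3.63×8.314) = 726 K.
Polytropic n=1.6: T₂ = T₁(V₁/V₂)^(n−1) = 726×(0.208)^0.60 = 283 K; P₂ = P₁(V₁/V₂)^n = 46.0 kPa.

46.0 kPa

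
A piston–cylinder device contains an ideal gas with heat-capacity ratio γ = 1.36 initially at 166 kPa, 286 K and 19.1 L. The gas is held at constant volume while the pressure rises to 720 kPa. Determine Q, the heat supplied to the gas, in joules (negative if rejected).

29400 J

n = P₁V₁/(RT₁) = 166×19.1/(8.314×286) = 1.33 mol.
Isochoric: V stays 19.1 L; P/T = const ⇒ T₂ = 1240 K, P₂ = 720 kPa.
W = 0 (no volume change).
ΔU = nCvΔT = 1.33×23.1×(1240−286) = 29400 J.
Q = ΔU = 29400 J.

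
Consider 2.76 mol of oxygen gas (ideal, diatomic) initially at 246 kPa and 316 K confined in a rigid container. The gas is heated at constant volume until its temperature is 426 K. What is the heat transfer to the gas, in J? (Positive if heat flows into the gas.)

6310 J

V₁ = nRT₁/P₁ = 2.76×8.314×316/246 = 29.5 L.
Isochoric: V stays 29.5 L; P/T = const ⇒ T₂ = 426 K, P₂ = 332 kPa.
W = 0 (no volume change).
ΔU = nCvΔT = 2.76×20.8×(426−316) = 6310 J.
Q = ΔU = 6310 J.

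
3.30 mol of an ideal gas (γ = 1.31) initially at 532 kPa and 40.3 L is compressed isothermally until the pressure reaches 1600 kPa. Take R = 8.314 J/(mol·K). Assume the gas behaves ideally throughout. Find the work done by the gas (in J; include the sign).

T₁ = P₁V₁/(nR) = 532×40.3/(3.30×8.314) = 781 K.
Isothermal: T stays 781 K; PV = const ⇒ V₂ = 13.4 L, P₂ = 1600 kPa.
W = nRT ln(V₂/V₁) = 3.30×8.314×781×ln(0.333) = -23600 J.

-23600 J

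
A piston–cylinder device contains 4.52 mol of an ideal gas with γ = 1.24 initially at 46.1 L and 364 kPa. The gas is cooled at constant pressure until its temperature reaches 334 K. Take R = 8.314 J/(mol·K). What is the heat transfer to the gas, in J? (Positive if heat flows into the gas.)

T₁ = P₁V₁/(nR) = 364×46.1/(4.52×8.314) = 447 K.
Isobaric: P stays 364 kPa; V/T = const ⇒ T₂ = 334 K, V₂ = 34.5 L.
W = PΔV = 364×(34.5−46.1) kPa·L = -4230 J.
ΔU = nCvΔT = 4.52×34.6×(334−447) = -17600 J.
Q = ΔU + W = nCpΔT = -21800 J.

-21800 J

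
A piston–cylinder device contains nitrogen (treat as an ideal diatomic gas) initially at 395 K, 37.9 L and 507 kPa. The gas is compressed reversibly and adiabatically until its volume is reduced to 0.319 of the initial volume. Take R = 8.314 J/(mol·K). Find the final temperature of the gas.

Adiabatic: TV^(γ−1) = const ⇒ T₂ = 395×(3.13)^0.400 = 624 K; PV^γ = const ⇒ P₂ = 2510 kPa.

624 K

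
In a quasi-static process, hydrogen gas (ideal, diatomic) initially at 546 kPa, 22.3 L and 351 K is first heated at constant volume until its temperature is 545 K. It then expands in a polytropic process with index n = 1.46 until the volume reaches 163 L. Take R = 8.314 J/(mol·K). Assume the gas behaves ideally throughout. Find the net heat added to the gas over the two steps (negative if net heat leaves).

n = P₁V₁/(RT₁) = 546×22.3/(8.314×351) = 4.17 mol.
Step 1 — Isochoric: V stays 22.3 L; P/T = const ⇒ T₂ = 545 K, P₂ = 848 kPa.
W = 0 (no volume change).
ΔU = nCvΔT = 4.17×20.8×(545−351) = 16800 J.
Q = ΔU = 16800 J.
State after step 1: P = 848 kPa, V = 22.3 L, T = 545 K.
Step 2 — Polytropic n=1.46: T₂ = T₁(V₁/V₂)^(n−1) = 545×(0.137)^0.46 = 218 K; P₂ = P₁(V₁/V₂)^n = 46.5 kPa.
W = (P₁V₁−P₂V₂)/(n−1) = (848×22.3−46.5×163)/0.46 = 24600 J.
ΔU = nCvΔT = 4.17×20.8×(218−545) = -28300 J.
Q = ΔU + W = -3700 J.
Net over both steps: W = 24600 J, Q = 13100 J, ΔU = -11500 J.

13100 J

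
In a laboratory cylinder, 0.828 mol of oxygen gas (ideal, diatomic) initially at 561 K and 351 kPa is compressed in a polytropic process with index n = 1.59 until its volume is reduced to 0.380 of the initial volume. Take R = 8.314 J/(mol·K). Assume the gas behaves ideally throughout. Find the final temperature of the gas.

993 K

V₁ = nRT₁/P₁ = 0.828×8.314×561/351 = 11.0 L.
Polytropic n=1.59: T₂ = T₁(V₁/V₂)^(n−1) = 561×(2.63)^0.59 = 993 K; P₂ = P₁(V₁/V₂)^n = 1630 kPa.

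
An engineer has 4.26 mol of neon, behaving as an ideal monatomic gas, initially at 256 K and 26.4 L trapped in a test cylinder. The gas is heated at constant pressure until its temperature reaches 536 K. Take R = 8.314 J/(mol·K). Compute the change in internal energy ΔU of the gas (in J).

14900 J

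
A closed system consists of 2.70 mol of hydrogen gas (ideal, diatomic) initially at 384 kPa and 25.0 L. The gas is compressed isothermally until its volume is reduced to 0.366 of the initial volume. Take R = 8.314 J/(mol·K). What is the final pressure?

1050 kPa

T₁ = P₁V₁/(nR) = 384×25.0/(2.70×8.314) = 428 K.
Isothermal: T stays 428 K; PV = const ⇒ V₂ = 9.15 L, P₂ = 1050 kPa.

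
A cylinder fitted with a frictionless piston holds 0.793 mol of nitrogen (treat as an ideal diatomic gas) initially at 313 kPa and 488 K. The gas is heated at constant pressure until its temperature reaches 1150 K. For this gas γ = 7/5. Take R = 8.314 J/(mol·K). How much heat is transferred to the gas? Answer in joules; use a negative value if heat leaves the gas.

15300 J

V₁ = nRT₁/P₁ = 0.793×8.314×488/313 = 10.3 L.
Isobaric: P stays 313 kPa; V/T = const ⇒ T₂ = 1150 K, V₂ = 24.2 L.
W = PΔV = 313×(24.2−10.3) kPa·L = 4360 J.
ΔU = nCvΔT = 0.793×20.8×(1150−488) = 10900 J.
Q = ΔU + W = nCpΔT = 15300 J.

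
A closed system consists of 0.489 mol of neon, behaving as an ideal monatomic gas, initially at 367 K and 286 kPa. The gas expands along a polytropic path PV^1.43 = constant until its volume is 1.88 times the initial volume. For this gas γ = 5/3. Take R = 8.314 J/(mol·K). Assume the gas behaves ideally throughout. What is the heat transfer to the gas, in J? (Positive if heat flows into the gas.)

V₁ = nRT₁/P₁ = 0.489×8.314×367/286 = 5.22 L.
Polytropic n=1.43: T₂ = T₁(V₁/V₂)^(n−1) = 367×(0.532)^0.43 = 280 K; P₂ = P₁(V₁/V₂)^n = 116 kPa.
W = (P₁V₁−P₂V₂)/(n−1) = (286×5.22−116×9.81)/0.43 = 825 J.
ΔU = nCvΔT = 0.489×12.5×(280−367) = -532 J.
Q = ΔU + W = 293 J.

293 J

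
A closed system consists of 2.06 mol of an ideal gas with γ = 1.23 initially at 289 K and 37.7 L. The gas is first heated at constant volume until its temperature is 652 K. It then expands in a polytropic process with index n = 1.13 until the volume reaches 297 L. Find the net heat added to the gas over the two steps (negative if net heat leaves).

P₁ = nRT₁/V₁ = 2.06×8.314×289/37.7 = 131 kPa.
Step 1 — Isochoric: V stays 37.7 L; P/T = const ⇒ T₂ = 652 K, P₂ = 296 kPa.
W = 0 (no volume change).
ΔU = nCvΔT = 2.06×36.1×(652−289) = 27000 J.
Q = ΔU = 27000 J.
State after step 1: P = 296 kPa, V = 37.7 L, T = 652 K.
Step 2 — Polytropic n=1.13: T₂ = T₁(V₁/V₂)^(n−1) = 652×(0.127)^0.13 = 499 K; P₂ = P₁(V₁/V₂)^n = 28.7 kPa.
W = (P₁V₁−P₂V₂)/(n−1) = (296×37.7−28.7×297)/0.13 = 20200 J.
ΔU = nCvΔT = 2.06×36.1×(499−652) = -11400 J.
Q = ΔU + W = 8790 J.
Net over both steps: W = 20200 J, Q = 35800 J, ΔU = 15600 J.

35800 J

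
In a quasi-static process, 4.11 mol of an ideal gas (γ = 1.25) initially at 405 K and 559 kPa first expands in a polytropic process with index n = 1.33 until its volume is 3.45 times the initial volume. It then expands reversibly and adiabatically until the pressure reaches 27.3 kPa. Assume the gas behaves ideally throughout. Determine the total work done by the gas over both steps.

22900 J

V₁ = nRT₁/P₁ = 4.11×8.314×405/559 = 24.8 L.
Step 1 — Polytropic n=1.33: T₂ = T₁(V₁/V₂)^(n−1) = 405×(0.290)^0.33 = 269 K; P₂ = P₁(V₁/V₂)^n = 108 kPa.
W = (P₁V₁−P₂V₂)/(n−1) = (559×24.8−108×85.4)/0.33 = 14100 J.
ΔU = nCvΔT = 4.11×33.3×(269−405) = -18600 J.
Q = ΔU + W = -4500 J.
State after step 1: P = 108 kPa, V = 85.4 L, T = 269 K.
Step 2 — Adiabatic: T₂/T₁ = (P₂/P₁)^((γ−1)/γ) ⇒ T₂ = 269×(0.254)^0.200 = 205 K; V₂ = 256 L.
ΔU = nCvΔT = 4.11×33.3×(205−269) = -8830 J.
Q = 0 for an adiabatic process, so W = −ΔU = 8830 J.
Net over both steps: W = 22900 J, Q = -4500 J, ΔU = -27400 J.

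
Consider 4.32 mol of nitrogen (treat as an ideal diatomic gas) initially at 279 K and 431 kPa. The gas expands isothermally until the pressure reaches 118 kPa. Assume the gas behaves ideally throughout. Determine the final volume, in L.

84.9 L

V₁ = nRT₁/P₁ = 4.32×8.314×279/431 = 23.2 L.
Isothermal: T stays 279 K; PV = const ⇒ V₂ = 84.9 L, P₂ = 118 kPa.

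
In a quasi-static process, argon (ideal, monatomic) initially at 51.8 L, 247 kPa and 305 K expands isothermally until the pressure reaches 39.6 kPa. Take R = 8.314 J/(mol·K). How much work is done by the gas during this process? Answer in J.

n = P₁V₁/(RT₁) = 247×51.8/(8.314×305) = 5.05 mol.
Isothermal: T stays 305 K; PV = const ⇒ V₂ = 323 L, P₂ = 39.6 kPa.
W = nRT ln(V₂/V₁) = 5.05×8.314×305×ln(6.24) = 23400 J.

23400 J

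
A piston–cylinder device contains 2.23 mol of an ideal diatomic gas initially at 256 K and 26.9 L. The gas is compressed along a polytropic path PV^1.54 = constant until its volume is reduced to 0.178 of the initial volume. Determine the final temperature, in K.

650 K

P₁ = nRT₁/V₁ = 2.23×8.314×256/26.9 = 176 kPa.
Polytropic n=1.54: T₂ = T₁(V₁/V₂)^(n−1) = 256×(5.62)^0.54 = 650 K; P₂ = P₁(V₁/V₂)^n = 2520 kPa.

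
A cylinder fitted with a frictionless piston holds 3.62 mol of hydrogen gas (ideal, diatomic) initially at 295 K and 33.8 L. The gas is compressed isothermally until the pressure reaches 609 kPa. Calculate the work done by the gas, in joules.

-7470 J

P₁ = nRT₁/V₁ = 3.62×8.314×295/33.8 = 263 kPa.
Isothermal: T stays 295 K; PV = const ⇒ V₂ = 14.6 L, P₂ = 609 kPa.
W = nRT ln(V₂/V₁) = 3.62×8.314×295×ln(0.431) = -7470 J.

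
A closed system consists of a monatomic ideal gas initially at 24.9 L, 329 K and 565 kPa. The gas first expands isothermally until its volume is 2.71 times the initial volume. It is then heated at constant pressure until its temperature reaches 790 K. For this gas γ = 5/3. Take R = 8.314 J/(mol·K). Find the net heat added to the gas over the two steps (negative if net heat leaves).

63300 J

n = P₁V₁/(RT₁) = 565×24.9/(8.314×329) = 5.14 mol.
Step 1 — Isothermal: T stays 329 K; PV = const ⇒ V₂ = 67.5 L, P₂ = 208 kPa.
ΔU = 0 (ideal gas, T constant).
W = nRT ln(V₂/V₁) = 5.14×8.314×329×ln(2.71) = 14000 J.
Q = ΔU + W = 14000 J.
State after step 1: P = 208 kPa, V = 67.5 L, T = 329 K.
Step 2 — Isobaric: P stays 208 kPa; V/T = const ⇒ T₂ = 790 K, V₂ = 162 L.
W = PΔV = 208×(162−67.5) kPa·L = 19700 J.
ΔU = nCvΔT = 5.14×12.5×(790−329) = 29600 J.
Q = ΔU + W = nCpΔT = 49300 J.
Net over both steps: W = 33700 J, Q = 63300 J, ΔU = 29600 J.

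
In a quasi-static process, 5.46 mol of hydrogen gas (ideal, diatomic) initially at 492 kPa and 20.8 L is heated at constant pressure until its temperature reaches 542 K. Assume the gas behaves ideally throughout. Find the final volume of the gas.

T₁ = P₁V₁/(nR) = 492×20.8/(5.46×8.314) = 225 K.
Isobaric: P stays 492 kPa; V/T = const ⇒ T₂ = 542 K, V₂ = 50.0 L.

50.0 L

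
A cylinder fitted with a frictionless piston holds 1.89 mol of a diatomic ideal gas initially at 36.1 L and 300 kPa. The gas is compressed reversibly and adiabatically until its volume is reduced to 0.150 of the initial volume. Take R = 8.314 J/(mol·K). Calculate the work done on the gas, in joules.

30800 J

T₁ = P₁V₁/(nR) = 300×36.1/(1.89×8.314) = 689 K.
Adiabatic: TV^(γ−1) = const ⇒ T₂ = 689×(6.67)^0.400 = 1470 K; PV^γ = const ⇒ P₂ = 4270 kPa.
ΔU = nCvΔT = 1.89×20.8×(1470−689) = 30800 J.
Q = 0 for an adiabatic process, so W = −ΔU = -30800 J.
Work done on the gas = −W_by = 30800 J.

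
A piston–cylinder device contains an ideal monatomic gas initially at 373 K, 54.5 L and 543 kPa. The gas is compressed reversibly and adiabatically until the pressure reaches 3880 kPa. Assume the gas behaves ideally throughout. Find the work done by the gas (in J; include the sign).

n = P₁V₁/(RT₁) = 543×54.5/(8.314×373) = 9.54 mol.
Adiabatic: T₂/T₁ = (P₂/P₁)^((γ−1)/γ) ⇒ T₂ = 373×(7.15)^0.400 = 819 K; V₂ = 16.7 L.
ΔU = nCvΔT = 9.54×12.5×(819−373) = 53100 J.
Q = 0 for an adiabatic process, so W = −ΔU = -53100 J.

-53100 J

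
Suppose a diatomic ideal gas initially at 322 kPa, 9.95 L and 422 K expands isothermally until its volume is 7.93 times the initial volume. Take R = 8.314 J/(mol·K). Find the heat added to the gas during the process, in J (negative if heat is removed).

6630 J

n = P₁V₁/(RT₁) = 322×9.95/(8.314×422) = 0.913 mol.
Isothermal: T stays 422 K; PV = const ⇒ V₂ = 78.9 L, P₂ = 40.6 kPa.
ΔU = 0 (ideal gas, T constant).
W = nRT ln(V₂/V₁) = 0.913×8.314×422×ln(7.93) = 6630 J.
Q = ΔU + W = 6630 J.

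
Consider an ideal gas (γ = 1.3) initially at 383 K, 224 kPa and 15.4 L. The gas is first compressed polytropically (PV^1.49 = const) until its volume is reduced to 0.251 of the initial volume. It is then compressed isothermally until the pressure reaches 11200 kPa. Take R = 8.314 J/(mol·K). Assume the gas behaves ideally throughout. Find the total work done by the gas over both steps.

-19400 J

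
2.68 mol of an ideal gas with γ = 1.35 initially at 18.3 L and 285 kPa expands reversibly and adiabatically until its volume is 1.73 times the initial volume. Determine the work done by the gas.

2600 J

T₁ = P₁V₁/(nR) = 285×18.3/(2.68×8.314) = 234 K.
Adiabatic: TV^(γ−1) = const ⇒ T₂ = 234×(0.578)^0.350 = 193 K; PV^γ = const ⇒ P₂ = 136 kPa.
ΔU = nCvΔT = 2.68×23.8×(193−234) = -2600 J.
Q = 0 for an adiabatic process, so W = −ΔU = 2600 J.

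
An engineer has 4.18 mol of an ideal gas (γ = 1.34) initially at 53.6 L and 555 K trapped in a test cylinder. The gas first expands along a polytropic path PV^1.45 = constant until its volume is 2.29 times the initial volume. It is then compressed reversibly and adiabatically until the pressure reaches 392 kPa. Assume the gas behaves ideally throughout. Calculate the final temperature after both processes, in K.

P₁ = nRT₁/V₁ = 4.18×8.314×555/53.6 = 360 kPa.
Step 1 — Polytropic n=1.45: T₂ = T₁(V₁/V₂)^(n−1) = 555×(0.437)^0.45 = 382 K; P₂ = P₁(V₁/V₂)^n = 108 kPa.
W = (P₁V₁−P₂V₂)/(n−1) = (360×53.6−108×123)/0.45 = 13300 J.
ΔU = nCvΔT = 4.18×24.5×(382−555) = -17700 J.
Q = ΔU + W = -4320 J.
State after step 1: P = 108 kPa, V = 123 L, T = 382 K.
Step 2 — Adiabatic: T₂/T₁ = (P₂/P₁)^((γ−1)/γ) ⇒ T₂ = 382×(3.62)^0.254 = 530 K; V₂ = 47.0 L.
ΔU = nCvΔT = 4.18×24.5×(530−382) = 15100 J.
Q = 0 for an adiabatic process, so W = −ΔU = -15100 J.
Net over both steps: W = -1750 J, Q = -4320 J, ΔU = -2570 J.

530 K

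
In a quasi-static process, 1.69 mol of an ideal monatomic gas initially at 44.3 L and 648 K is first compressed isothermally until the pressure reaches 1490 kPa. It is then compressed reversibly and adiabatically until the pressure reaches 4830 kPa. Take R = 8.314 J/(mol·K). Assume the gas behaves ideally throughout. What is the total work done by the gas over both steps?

-26200 J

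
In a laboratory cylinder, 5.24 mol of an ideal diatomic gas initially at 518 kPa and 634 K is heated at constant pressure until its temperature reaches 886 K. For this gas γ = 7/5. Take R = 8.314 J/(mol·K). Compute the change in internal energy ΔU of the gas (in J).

27400 J

V₁ = nRT₁/P₁ = 5.24×8.314×634/518 = 53.3 L.
Isobaric: P stays 518 kPa; V/T = const ⇒ T₂ = 886 K, V₂ = 74.5 L.
For an ideal gas ΔU = nCvΔT with Cv = (5/2)R = 20.8 J/(mol·K).
ΔU = 5.24×20.8×(886−634) = 27400 J.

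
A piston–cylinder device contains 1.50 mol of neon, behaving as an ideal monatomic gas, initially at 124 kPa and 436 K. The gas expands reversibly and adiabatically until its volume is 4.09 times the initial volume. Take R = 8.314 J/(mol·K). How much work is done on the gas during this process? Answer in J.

-4970 J

V₁ = nRT₁/P₁ = 1.50×8.314×436/124 = 43.8 L.
Adiabatic: TV^(γ−1) = const ⇒ T₂ = 436×(0.244)^0.667 = 170 K; PV^γ = const ⇒ P₂ = 11.9 kPa.
ΔU = nCvΔT = 1.50×12.5×(170−436) = -4970 J.
Q = 0 for an adiabatic process, so W = −ΔU = 4970 J.
Work done on the gas = −W_by = -4970 J.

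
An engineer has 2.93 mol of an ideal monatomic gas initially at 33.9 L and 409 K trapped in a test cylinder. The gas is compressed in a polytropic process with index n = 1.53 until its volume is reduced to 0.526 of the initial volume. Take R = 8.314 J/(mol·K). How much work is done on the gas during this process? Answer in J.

P₁ = nRT₁/V₁ = 2.93×8.314×409/33.9 = 294 kPa.
Polytropic n=1.53: T₂ = T₁(V₁/V₂)^(n−1) = 409×(1.90)^0.53 = 575 K; P₂ = P₁(V₁/V₂)^n = 785 kPa.
W = (P₁V₁−P₂V₂)/(n−1) = (294×33.9−785×17.8)/0.53 = -7630 J.
Work done on the gas = −W_by = 7630 J.

7630 J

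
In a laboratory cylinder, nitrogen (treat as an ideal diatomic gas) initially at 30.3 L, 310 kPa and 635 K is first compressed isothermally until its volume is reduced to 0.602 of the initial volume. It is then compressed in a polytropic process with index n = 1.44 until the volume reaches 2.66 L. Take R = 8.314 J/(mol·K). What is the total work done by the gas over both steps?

-33200 J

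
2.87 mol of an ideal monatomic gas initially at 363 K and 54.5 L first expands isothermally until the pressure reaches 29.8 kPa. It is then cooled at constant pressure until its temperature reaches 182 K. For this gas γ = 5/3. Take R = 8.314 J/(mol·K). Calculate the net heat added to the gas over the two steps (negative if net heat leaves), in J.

3700 J

P₁ = nRT₁/V₁ = 2.87×8.314×363/54.5 = 159 kPa.
Step 1 — Isothermal: T stays 363 K; PV = const ⇒ V₂ = 291 L, P₂ = 29.8 kPa.
ΔU = 0 (ideal gas, T constant).
W = nRT ln(V₂/V₁) = 2.87×8.314×363×ln(5.33) = 14500 J.
Q = ΔU + W = 14500 J.
State after step 1: P = 29.8 kPa, V = 291 L, T = 363 K.
Step 2 — Isobaric: P stays 29.8 kPa; V/T = const ⇒ T₂ = 182 K, V₂ = 146 L.
W = PΔV = 29.8×(146−291) kPa·L = -4320 J.
ΔU = nCvΔT = 2.87×12.5×(182−363) = -6480 J.
Q = ΔU + W = nCpΔT = -10800 J.
Net over both steps: W = 10200 J, Q = 3700 J, ΔU = -6480 J.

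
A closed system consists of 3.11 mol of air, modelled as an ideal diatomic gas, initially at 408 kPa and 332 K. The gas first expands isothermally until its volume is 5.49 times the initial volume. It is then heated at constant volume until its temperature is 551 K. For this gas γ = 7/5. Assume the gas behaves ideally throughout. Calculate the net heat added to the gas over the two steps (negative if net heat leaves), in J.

V₁ = nRT₁/P₁ = 3.11×8.314×332/408 = 21.0 L.
Step 1 — Isothermal: T stays 332 K; PV = const ⇒ V₂ = 116 L, P₂ = 74.3 kPa.
ΔU = 0 (ideal gas, T constant).
W = nRT ln(V₂/V₁) = 3.11×8.314×332×ln(5.49) = 14600 J.
Q = ΔU + W = 14600 J.
State after step 1: P = 74.3 kPa, V = 116 L, T = 332 K.
Step 2 — Isochoric: V stays 116 L; P/T = const ⇒ T₂ = 551 K, P₂ = 123 kPa.
W = 0 (no volume change).
ΔU = nCvΔT = 3.11×20.8×(551−332) = 14200 J.
Q = ΔU = 14200 J.
Net over both steps: W = 14600 J, Q = 28800 J, ΔU = 14200 J.

28800 J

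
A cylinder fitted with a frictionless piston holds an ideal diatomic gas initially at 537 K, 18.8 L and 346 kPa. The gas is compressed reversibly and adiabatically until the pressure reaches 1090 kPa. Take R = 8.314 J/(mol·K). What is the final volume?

8.28 L

Adiabatic: T₂/T₁ = (P₂/P₁)^((γ−1)/γ) ⇒ T₂ = 537×(3.15)^0.286 = 745 K; V₂ = 8.28 L.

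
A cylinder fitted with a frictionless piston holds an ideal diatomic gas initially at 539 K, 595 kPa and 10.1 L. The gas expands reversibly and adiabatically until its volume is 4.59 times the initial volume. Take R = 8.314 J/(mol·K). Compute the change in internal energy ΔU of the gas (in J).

-6860 J

n = P₁V₁/(RT₁) = 595×10.1/(8.314×539) = 1.34 mol.
Adiabatic: TV^(γ−1) = const ⇒ T₂ = 539×(0.218)^0.400 = 293 K; PV^γ = const ⇒ P₂ = 70.5 kPa.
For an ideal gas ΔU = nCvΔT with Cv = (5/2)R = 20.8 J/(mol·K).
ΔU = 1.34×20.8×(293−539) = -6860 J.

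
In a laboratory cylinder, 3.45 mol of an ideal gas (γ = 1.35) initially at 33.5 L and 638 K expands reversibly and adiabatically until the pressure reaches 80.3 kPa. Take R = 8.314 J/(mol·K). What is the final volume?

P₁ = nRT₁/V₁ = 3.45×8.314×638/33.5 = 546 kPa.
Adiabatic: T₂/T₁ = (P₂/P₁)^((γ−1)/γ) ⇒ T₂ = 638×(0.147)^0.259 = 388 K; V₂ = 139 L.

139 L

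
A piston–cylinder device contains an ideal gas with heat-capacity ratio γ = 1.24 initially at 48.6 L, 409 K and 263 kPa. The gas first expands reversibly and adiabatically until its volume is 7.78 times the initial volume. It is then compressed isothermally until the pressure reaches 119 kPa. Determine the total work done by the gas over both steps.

7030 J

n = P₁V₁/(RT₁) = 263×48.6/(8.314×409) = 3.76 mol.
Step 1 — Adiabatic: TV^(γ−1) = const ⇒ T₂ = 409×(0.129)^0.240 = 250 K; PV^γ = const ⇒ P₂ = 20.7 kPa.
ΔU = nCvΔT = 3.76×34.6×(250−409) = -20700 J.
Q = 0 for an adiabatic process, so W = −ΔU = 20700 J.
State after step 1: P = 20.7 kPa, V = 378 L, T = 250 K.
Step 2 — Isothermal: T stays 250 K; PV = const ⇒ V₂ = 65.6 L, P₂ = 119 kPa.
ΔU = 0 (ideal gas, T constant).
W = nRT ln(V₂/V₁) = 3.76×8.314×250×ln(0.174) = -13700 J.
Q = ΔU + W = -13700 J.
Net over both steps: W = 7030 J, Q = -13700 J, ΔU = -20700 J.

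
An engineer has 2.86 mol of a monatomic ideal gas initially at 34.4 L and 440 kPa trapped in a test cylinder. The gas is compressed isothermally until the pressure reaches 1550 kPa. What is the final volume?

9.77 L

T₁ = P₁V₁/(nR) = 440×34.4/(2.86×8.314) = 637 K.
Isothermal: T stays 637 K; PV = const ⇒ V₂ = 9.77 L, P₂ = 1550 kPa.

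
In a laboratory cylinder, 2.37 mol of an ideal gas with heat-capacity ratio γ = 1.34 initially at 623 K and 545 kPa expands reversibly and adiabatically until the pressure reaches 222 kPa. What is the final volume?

V₁ = nRT₁/P₁ = 2.37×8.314×623/545 = 22.5 L.
Adiabatic: T₂/T₁ = (P₂/P₁)^((γ−1)/γ) ⇒ T₂ = 623×(0.407)^0.254 = 496 K; V₂ = 44.0 L.

44.0 L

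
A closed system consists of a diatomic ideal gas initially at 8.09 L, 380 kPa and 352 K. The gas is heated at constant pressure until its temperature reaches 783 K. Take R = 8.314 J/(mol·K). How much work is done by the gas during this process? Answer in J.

n = P₁V₁/(RT₁) = 380×8.09/(8.314×352) = 1.05 mol.
Isobaric: P stays 380 kPa; V/T = const ⇒ T₂ = 783 K, V₂ = 18.0 L.
W = PΔV = 380×(18.0−8.09) kPa·L = 3760 J.

3760 J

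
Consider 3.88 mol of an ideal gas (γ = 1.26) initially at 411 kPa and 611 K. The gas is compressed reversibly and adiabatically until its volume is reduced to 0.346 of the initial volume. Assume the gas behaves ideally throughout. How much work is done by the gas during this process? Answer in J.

-24100 J

V₁ = nRT₁/P₁ = 3.88×8.314×611/411 = 48.0 L.
Adiabatic: TV^(γ−1) = const ⇒ T₂ = 611×(2.89)^0.260 = 805 K; PV^γ = const ⇒ P₂ = 1570 kPa.
ΔU = nCvΔT = 3.88×32.0×(805−611) = 24100 J.
Q = 0 for an adiabatic process, so W = −ΔU = -24100 J.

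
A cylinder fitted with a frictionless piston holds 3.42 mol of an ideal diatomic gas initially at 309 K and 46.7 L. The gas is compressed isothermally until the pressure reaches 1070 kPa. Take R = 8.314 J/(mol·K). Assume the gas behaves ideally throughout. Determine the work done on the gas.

15300 J

P₁ = nRT₁/V₁ = 3.42×8.314×309/46.7 = 188 kPa.
Isothermal: T stays 309 K; PV = const ⇒ V₂ = 8.21 L, P₂ = 1070 kPa.
W = nRT ln(V₂/V₁) = 3.42×8.314×309×ln(0.176) = -15300 J.
Work done on the gas = −W_by = 15300 J.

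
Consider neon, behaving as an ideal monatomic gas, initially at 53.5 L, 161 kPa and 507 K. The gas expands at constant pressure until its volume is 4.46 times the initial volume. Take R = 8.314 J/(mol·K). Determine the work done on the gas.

-29800 J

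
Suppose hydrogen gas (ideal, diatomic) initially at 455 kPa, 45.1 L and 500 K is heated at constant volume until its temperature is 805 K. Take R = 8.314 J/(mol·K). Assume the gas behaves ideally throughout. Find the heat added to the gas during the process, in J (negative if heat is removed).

n = P₁V₁/(RT₁) = 455×45.1/(8.314×500) = 4.94 mol.
Isochoric: V stays 45.1 L; P/T = const ⇒ T₂ = 805 K, P₂ = 733 kPa.
W = 0 (no volume change).
ΔU = nCvΔT = 4.94×20.8×(805−500) = 31300 J.
Q = ΔU = 31300 J.

31300 J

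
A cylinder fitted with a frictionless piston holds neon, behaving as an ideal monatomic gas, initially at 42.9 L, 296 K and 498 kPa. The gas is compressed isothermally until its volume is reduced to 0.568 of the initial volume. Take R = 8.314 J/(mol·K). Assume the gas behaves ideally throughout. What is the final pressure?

Isothermal: T stays 296 K; PV = const ⇒ V₂ = 24.4 L, P₂ = 877 kPa.

877 kPa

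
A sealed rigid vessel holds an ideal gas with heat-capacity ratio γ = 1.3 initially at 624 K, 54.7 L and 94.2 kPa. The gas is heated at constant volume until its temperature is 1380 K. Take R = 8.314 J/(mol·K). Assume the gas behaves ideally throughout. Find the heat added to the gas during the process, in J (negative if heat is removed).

20800 J

n = P₁V₁/(RT₁) = 94.2×54.7/(8.314×624) = 0.993 mol.
Isochoric: V stays 54.7 L; P/T = const ⇒ T₂ = 1380 K, P₂ = 208 kPa.
W = 0 (no volume change).
ΔU = nCvΔT = 0.993×27.7×(1380−624) = 20800 J.
Q = ΔU = 20800 J.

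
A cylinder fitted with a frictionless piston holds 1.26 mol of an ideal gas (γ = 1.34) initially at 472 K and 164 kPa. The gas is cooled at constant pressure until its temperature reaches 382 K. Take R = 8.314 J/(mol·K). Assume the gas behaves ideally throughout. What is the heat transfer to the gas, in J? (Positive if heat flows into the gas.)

V₁ = nRT₁/P₁ = 1.26×8.314×472/164 = 30.1 L.
Isobaric: P stays 164 kPa; V/T = const ⇒ T₂ = 382 K, V₂ = 24.4 L.
W = PΔV = 164×(24.4−30.1) kPa·L = -943 J.
ΔU = nCvΔT = 1.26×24.5×(382−472) = -2770 J.
Q = ΔU + W = nCpΔT = -3720 J.

-3720 J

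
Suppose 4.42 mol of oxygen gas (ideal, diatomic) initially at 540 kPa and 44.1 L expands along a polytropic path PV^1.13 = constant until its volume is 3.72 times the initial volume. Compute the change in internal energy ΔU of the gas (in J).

T₁ = P₁V₁/(nR) = 540×44.1/(4.42×8.314) = 648 K.
Polytropic n=1.13: T₂ = T₁(V₁/V₂)^(n−1) = 648×(0.269)^0.13 = 546 K; P₂ = P₁(V₁/V₂)^n = 122 kPa.
For an ideal gas ΔU = nCvΔT with Cv = (5/2)R = 20.8 J/(mol·K).
ΔU = 4.42×20.8×(546−648) = -9350 J.

-9350 J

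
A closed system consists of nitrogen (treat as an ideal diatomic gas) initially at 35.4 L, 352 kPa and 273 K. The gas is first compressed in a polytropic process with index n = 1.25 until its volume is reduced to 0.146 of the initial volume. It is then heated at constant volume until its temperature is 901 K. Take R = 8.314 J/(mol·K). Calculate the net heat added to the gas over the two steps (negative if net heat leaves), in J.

n = P₁V₁/(RT₁) = 352×35.4/(8.314×273) = 5.49 mol.
Step 1 — Polytropic n=1.25: T₂ = T₁(V₁/V₂)^(n−1) = 273×(6.85)^0.25 = 442 K; P₂ = P₁(V₁/V₂)^n = 3900 kPa.
W = (P₁V₁−P₂V₂)/(n−1) = (352×35.4−3900×5.17)/0.25 = -30800 J.
ΔU = nCvΔT = 5.49×20.8×(442−273) = 19200 J.
Q = ΔU + W = -11500 J.
State after step 1: P = 3900 kPa, V = 5.17 L, T = 442 K.
Step 2 — Isochoric: V stays 5.17 L; P/T = const ⇒ T₂ = 901 K, P₂ = 7960 kPa.
W = 0 (no volume change).
ΔU = nCvΔT = 5.49×20.8×(901−442) = 52400 J.
Q = ΔU = 52400 J.
Net over both steps: W = -30800 J, Q = 40900 J, ΔU = 71700 J.

40900 J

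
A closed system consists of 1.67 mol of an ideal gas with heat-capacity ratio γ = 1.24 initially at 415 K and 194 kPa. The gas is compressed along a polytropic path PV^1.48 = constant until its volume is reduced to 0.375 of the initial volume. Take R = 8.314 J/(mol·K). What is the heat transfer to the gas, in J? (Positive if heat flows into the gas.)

V₁ = nRT₁/P₁ = 1.67×8.314×415/194 = 29.7 L.
Polytropic n=1.48: T₂ = T₁(V₁/V₂)^(n−1) = 415×(2.67)^0.48 = 665 K; P₂ = P₁(V₁/V₂)^n = 828 kPa.
W = (P₁V₁−P₂V₂)/(n−1) = (194×29.7−828×11.1)/0.48 = -7220 J.
ΔU = nCvΔT = 1.67×34.6×(665−415) = 14400 J.
Q = ΔU + W = 7220 J.

7220 J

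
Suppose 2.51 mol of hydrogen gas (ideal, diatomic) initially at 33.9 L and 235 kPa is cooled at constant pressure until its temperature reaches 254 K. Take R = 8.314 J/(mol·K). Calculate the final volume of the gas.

22.6 L

T₁ = P₁V₁/(nR) = 235×33.9/(2.51×8.314) = 382 K.
Isobaric: P stays 235 kPa; V/T = const ⇒ T₂ = 254 K, V₂ = 22.6 L.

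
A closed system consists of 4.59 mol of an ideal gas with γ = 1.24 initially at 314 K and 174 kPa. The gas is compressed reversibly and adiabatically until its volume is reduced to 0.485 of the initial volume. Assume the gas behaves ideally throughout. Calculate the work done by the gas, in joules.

-9470 J

V₁ = nRT₁/P₁ = 4.59×8.314×314/174 = 68.9 L.
Adiabatic: TV^(γ−1) = const ⇒ T₂ = 314×(2.06)^0.240 = 374 K; PV^γ = const ⇒ P₂ = 427 kPa.
ΔU = nCvΔT = 4.59×34.6×(374−314) = 9470 J.
Q = 0 for an adiabatic process, so W = −ΔU = -9470 J.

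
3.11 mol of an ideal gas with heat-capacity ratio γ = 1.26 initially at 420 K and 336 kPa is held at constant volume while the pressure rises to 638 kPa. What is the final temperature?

798 K

V₁ = nRT₁/P₁ = 3.11×8.314×420/336 = 32.3 L.
Isochoric: V stays 32.3 L; P/T = const ⇒ T₂ = 798 K, P₂ = 638 kPa.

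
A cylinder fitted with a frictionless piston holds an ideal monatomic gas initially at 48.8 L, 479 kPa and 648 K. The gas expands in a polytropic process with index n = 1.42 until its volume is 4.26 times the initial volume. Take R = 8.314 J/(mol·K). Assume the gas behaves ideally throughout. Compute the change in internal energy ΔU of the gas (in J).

-16000 J

n = P₁V₁/(RT₁) = 479×48.8/(8.314×648) = 4.34 mol.
Polytropic n=1.42: T₂ = T₁(V₁/V₂)^(n−1) = 648×(0.235)^0.42 = 353 K; P₂ = P₁(V₁/V₂)^n = 61.2 kPa.
For an ideal gas ΔU = nCvΔT with Cv = (3/2)R = 12.5 J/(mol·K).
ΔU = 4.34×12.5×(353−648) = -16000 J.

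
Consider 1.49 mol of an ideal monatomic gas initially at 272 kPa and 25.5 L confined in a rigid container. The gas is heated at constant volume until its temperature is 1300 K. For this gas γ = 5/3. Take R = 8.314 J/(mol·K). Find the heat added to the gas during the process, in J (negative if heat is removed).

13800 J

T₁ = P₁V₁/(nR) = 272×25.5/(1.49×8.314) = 560 K.
Isochoric: V stays 25.5 L; P/T = const ⇒ T₂ = 1300 K, P₂ = 632 kPa.
W = 0 (no volume change).
ΔU = nCvΔT = 1.49×12.5×(1300−560) = 13800 J.
Q = ΔU = 13800 J.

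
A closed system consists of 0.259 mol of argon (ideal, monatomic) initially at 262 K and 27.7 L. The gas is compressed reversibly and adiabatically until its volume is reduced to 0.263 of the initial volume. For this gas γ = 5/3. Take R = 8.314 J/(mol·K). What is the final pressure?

189 kPa

P₁ = nRT₁/V₁ = 0.259×8.314×262/27.7 = 20.4 kPa.
Adiabatic: TV^(γ−1) = const ⇒ T₂ = 262×(3.80)^0.667 = 638 K; PV^γ = const ⇒ P₂ = 189 kPa.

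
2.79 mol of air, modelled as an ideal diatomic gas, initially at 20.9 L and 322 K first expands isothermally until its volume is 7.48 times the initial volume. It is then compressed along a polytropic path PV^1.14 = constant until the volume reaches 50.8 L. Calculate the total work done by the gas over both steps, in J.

5940 J

P₁ = nRT₁/V₁ = 2.79×8.314×322/20.9 = 357 kPa.
Step 1 — Isothermal: T stays 322 K; PV = const ⇒ V₂ = 156 L, P₂ = 47.8 kPa.
ΔU = 0 (ideal gas, T constant).
W = nRT ln(V₂/V₁) = 2.79×8.314×322×ln(7.48) = 15000 J.
Q = ΔU + W = 15000 J.
State after step 1: P = 47.8 kPa, V = 156 L, T = 322 K.
Step 2 — Polytropic n=1.14: T₂ = T₁(V₁/V₂)^(n−1) = 322×(3.08)^0.14 = 377 K; P₂ = P₁(V₁/V₂)^n = 172 kPa.
W = (P₁V₁−P₂V₂)/(n−1) = (47.8×156−172×50.8)/0.14 = -9090 J.
ΔU = nCvΔT = 2.79×20.8×(377−322) = 3180 J.
Q = ΔU + W = -5910 J.
Net over both steps: W = 5940 J, Q = 9120 J, ΔU = 3180 J.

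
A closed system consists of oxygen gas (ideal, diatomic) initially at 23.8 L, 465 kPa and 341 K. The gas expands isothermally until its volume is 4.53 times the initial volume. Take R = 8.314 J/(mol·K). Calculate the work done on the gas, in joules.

n = P₁V₁/(RT₁) = 465×23.8/(8.314×341) = 3.90 mol.
Isothermal: T stays 341 K; PV = const ⇒ V₂ = 108 L, P₂ = 103 kPa.
W = nRT ln(V₂/V₁) = 3.90×8.314×341×ln(4.53) = 16700 J.
Work done on the gas = −W_by = -16700 J.

-16700 J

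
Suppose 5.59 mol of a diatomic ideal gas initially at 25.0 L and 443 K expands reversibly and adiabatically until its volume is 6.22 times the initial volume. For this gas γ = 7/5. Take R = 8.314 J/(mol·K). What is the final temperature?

213 K

P₁ = nRT₁/V₁ = 5.59×8.314×443/25.0 = 824 kPa.
Adiabatic: TV^(γ−1) = const ⇒ T₂ = 443×(0.161)^0.400 = 213 K; PV^γ = const ⇒ P₂ = 63.7 kPa.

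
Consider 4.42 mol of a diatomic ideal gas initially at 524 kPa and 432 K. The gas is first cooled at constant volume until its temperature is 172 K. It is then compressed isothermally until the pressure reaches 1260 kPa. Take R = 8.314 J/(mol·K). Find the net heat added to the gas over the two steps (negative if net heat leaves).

-35300 J

V₁ = nRT₁/P₁ = 4.42×8.314×432/524 = 30.3 L.
Step 1 — Isochoric: V stays 30.3 L; P/T = const ⇒ T₂ = 172 K, P₂ = 209 kPa.
W = 0 (no volume change).
ΔU = nCvΔT = 4.42×20.8×(172−432) = -23900 J.
Q = ΔU = -23900 J.
State after step 1: P = 209 kPa, V = 30.3 L, T = 172 K.
Step 2 — Isothermal: T stays 172 K; PV = const ⇒ V₂ = 5.02 L, P₂ = 1260 kPa.
ΔU = 0 (ideal gas, T constant).
W = nRT ln(V₂/V₁) = 4.42×8.314×172×ln(0.166) = -11400 J.
Q = ΔU + W = -11400 J.
Net over both steps: W = -11400 J, Q = -35300 J, ΔU = -23900 J.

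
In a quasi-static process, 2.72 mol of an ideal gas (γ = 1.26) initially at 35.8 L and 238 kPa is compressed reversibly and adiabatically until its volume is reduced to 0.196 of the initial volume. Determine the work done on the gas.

T₁ = P₁V₁/(nR) = 238×35.8/(2.72×8.314) = 377 K.
Adiabatic: TV^(γ−1) = const ⇒ T₂ = 377×(5.10)^0.260 = 576 K; PV^γ = const ⇒ P₂ = 1850 kPa.
ΔU = nCvΔT = 2.72×32.0×(576−377) = 17300 J.
Q = 0 for an adiabatic process, so W = −ΔU = -17300 J.
Work done on the gas = −W_by = 17300 J.

17300 J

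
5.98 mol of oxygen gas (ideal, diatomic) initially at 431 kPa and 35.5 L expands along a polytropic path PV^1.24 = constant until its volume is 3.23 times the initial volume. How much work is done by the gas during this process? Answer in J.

T₁ = P₁V₁/(nR) = 431×35.5/(5.98×8.314) = 308 K.
Polytropic n=1.24: T₂ = T₁(V₁/V₂)^(n−1) = 308×(0.310)^0.24 = 232 K; P₂ = P₁(V₁/V₂)^n = 101 kPa.
W = (P₁V₁−P₂V₂)/(n−1) = (431×35.5−101×115)/0.24 = 15600 J.

15600 J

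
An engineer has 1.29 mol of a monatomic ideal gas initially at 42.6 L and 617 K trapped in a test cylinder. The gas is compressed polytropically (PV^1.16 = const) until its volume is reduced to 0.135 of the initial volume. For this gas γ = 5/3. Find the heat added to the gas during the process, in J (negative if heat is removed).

-11900 J

P₁ = nRT₁/V₁ = 1.29×8.314×617/42.6 = 155 kPa.
Polytropic n=1.16: T₂ = T₁(V₁/V₂)^(n−1) = 617×(7.41)^0.16 = 850 K; P₂ = P₁(V₁/V₂)^n = 1590 kPa.
W = (P₁V₁−P₂V₂)/(n−1) = (155×42.6−1590×5.75)/0.16 = -15600 J.
ΔU = nCvΔT = 1.29×12.5×(850−617) = 3750 J.
Q = ΔU + W = -11900 J.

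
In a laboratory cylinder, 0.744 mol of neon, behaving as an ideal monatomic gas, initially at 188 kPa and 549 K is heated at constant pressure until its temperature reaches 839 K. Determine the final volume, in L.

27.6 L

V₁ = nRT₁/P₁ = 0.744×8.314×549/188 = 18.1 L.
Isobaric: P stays 188 kPa; V/T = const ⇒ T₂ = 839 K, V₂ = 27.6 L.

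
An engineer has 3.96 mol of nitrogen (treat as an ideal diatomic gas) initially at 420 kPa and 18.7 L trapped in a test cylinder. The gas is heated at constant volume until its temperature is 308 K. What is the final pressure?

542 kPa

T₁ = P₁V₁/(nR) = 420×18.7/(3.96×8.314) = 239 K.
Isochoric: V stays 18.7 L; P/T = const ⇒ T₂ = 308 K, P₂ = 542 kPa.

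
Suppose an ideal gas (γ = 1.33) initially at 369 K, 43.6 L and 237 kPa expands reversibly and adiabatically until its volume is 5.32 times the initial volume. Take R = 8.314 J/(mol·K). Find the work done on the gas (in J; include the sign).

n = P₁V₁/(RT₁) = 237×43.6/(8.314×369) = 3.37 mol.
Adiabatic: TV^(γ−1) = const ⇒ T₂ = 369×(0.188)^0.330 = 213 K; PV^γ = const ⇒ P₂ = 25.7 kPa.
ΔU = nCvΔT = 3.37×25.2×(213−369) = -13300 J.
Q = 0 for an adiabatic process, so W = −ΔU = 13300 J.
Work done on the gas = −W_by = -13300 J.

-13300 J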